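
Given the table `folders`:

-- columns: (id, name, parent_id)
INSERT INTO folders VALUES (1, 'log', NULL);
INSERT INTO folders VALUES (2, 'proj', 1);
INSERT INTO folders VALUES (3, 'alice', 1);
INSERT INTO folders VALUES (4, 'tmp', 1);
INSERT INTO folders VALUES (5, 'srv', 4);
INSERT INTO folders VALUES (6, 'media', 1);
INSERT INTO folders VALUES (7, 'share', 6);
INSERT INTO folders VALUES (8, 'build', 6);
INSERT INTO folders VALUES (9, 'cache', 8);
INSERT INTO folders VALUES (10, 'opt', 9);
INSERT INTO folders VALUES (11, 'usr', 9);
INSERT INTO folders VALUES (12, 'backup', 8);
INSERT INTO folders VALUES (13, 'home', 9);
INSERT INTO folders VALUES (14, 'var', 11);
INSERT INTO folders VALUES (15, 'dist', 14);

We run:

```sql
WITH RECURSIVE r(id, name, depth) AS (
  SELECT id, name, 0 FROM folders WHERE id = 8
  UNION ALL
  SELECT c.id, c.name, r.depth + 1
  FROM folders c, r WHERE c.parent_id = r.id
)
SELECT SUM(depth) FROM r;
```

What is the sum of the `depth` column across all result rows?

Base: id=8 (build) at depth 0.
Iteration 1: rows with parent_id in {8} -> cache (id 9, depth 1), backup (id 12, depth 1).
Iteration 2: rows with parent_id in {9,12} -> opt (id 10, depth 2), usr (id 11, depth 2), home (id 13, depth 2).
Iteration 3: rows with parent_id in {10,11,13} -> var (id 14, depth 3).
Iteration 4: rows with parent_id in {14} -> dist (id 15, depth 4).
Iteration 5: no rows with parent_id in {15}; recursion stops.
SUM(depth) = 0 + 1 + 1 + 2 + 2 + 2 + 3 + 4 = 15.

15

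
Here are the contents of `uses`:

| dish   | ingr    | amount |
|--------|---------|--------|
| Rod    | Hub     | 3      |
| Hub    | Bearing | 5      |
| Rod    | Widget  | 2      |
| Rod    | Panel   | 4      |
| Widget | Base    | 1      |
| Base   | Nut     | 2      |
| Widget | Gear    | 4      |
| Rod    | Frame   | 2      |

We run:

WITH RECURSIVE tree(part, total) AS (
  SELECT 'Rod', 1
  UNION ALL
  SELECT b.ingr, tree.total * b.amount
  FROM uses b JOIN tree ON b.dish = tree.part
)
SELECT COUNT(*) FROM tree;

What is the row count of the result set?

Base: (Rod, total=1).
Iteration 1: components of {Rod} -> Frame = 1*2 = 2, Hub = 1*3 = 3, Panel = 1*4 = 4, Widget = 1*2 = 2.
Iteration 2: components of {Frame,Hub,Panel,Widget} -> Base = 2*1 = 2, Bearing = 3*5 = 15, Gear = 2*4 = 8.
Iteration 3: components of {Base,Bearing,Gear} -> Nut = 2*2 = 4.
Iteration 4: no further components; recursion stops.
Total rows emitted: 9.

9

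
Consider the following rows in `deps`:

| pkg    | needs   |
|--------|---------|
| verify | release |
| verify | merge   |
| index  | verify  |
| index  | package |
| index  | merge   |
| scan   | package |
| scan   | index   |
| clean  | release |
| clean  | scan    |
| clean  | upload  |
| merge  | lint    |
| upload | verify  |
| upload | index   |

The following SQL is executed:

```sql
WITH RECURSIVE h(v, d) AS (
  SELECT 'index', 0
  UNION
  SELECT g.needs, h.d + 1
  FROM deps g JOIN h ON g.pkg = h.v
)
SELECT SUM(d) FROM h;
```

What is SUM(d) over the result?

12

Base: (index, d=0).
Iteration 1: edges from {index} -> (merge, d=1), (package, d=1), (verify, d=1).
Iteration 2: edges from {merge,package,verify} -> (lint, d=2), (merge, d=2), (release, d=2).
Iteration 3: edges from {lint,merge,release} -> (lint, d=3).
Iteration 4: no outgoing edges from {lint}; recursion stops.
SUM(d) = 0 + 1 + 1 + 1 + 2 + 2 + 2 + 3 = 12.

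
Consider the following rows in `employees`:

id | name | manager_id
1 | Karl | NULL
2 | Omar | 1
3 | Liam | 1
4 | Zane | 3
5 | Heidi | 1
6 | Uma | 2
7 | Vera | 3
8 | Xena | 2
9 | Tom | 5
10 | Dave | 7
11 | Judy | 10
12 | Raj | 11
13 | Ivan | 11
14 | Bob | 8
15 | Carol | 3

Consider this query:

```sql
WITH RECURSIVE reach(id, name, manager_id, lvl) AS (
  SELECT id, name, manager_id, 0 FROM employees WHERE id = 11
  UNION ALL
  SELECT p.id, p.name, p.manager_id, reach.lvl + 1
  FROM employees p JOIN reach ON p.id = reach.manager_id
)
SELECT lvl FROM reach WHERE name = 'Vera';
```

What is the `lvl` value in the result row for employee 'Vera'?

2

Base: id=11 (Judy), manager_id=10, lvl 0.
Iteration 1: join on id=10 -> Dave (id 10, manager_id=7, lvl 1).
Iteration 2: join on id=7 -> Vera (id 7, manager_id=3, lvl 2).
Iteration 3: join on id=3 -> Liam (id 3, manager_id=1, lvl 3).
Iteration 4: join on id=1 -> Karl (id 1, manager_id=NULL, lvl 4).
Iteration 5: manager_id is NULL; no match; recursion stops.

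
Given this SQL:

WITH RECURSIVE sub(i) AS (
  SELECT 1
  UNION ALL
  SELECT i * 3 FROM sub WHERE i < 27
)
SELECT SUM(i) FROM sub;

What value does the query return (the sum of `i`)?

Base: i=1.
Iteration 1: 1 < 27 holds -> i = 1 * 3 = 3.
Iteration 2: 3 < 27 holds -> i = 3 * 3 = 9.
Iteration 3: 9 < 27 holds -> i = 9 * 3 = 27.
Iteration 4: 27 < 27 fails; recursion stops.
SUM(i) = 1 + 3 + 9 + 27 = 40.

40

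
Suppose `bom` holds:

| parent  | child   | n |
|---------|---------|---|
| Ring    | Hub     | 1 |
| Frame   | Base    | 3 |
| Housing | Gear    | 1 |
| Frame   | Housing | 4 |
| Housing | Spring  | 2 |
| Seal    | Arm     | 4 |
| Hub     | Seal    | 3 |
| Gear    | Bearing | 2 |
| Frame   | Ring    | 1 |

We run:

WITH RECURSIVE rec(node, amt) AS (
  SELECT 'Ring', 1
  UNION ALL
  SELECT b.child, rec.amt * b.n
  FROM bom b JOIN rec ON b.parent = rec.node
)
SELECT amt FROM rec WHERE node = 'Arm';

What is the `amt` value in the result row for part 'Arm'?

Base: (Ring, amt=1).
Iteration 1: components of {Ring} -> Hub = 1*1 = 1.
Iteration 2: components of {Hub} -> Seal = 1*3 = 3.
Iteration 3: components of {Seal} -> Arm = 3*4 = 12.
Iteration 4: no further components; recursion stops.

12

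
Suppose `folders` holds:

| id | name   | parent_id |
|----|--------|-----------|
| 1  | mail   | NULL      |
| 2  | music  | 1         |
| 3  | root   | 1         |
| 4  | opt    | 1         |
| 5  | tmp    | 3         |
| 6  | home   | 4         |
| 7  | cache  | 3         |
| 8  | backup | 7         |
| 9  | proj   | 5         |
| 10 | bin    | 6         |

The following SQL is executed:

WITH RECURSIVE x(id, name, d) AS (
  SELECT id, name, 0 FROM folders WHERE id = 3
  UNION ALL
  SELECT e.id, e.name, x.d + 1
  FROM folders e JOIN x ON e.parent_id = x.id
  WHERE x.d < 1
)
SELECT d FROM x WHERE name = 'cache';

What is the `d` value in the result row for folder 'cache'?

1

Base: id=3 (root) at d 0.
Iteration 1: rows with parent_id in {3} -> tmp (id 5, d 1), cache (id 7, d 1).
Iteration 2: d < 1 fails for all current rows; recursion stops.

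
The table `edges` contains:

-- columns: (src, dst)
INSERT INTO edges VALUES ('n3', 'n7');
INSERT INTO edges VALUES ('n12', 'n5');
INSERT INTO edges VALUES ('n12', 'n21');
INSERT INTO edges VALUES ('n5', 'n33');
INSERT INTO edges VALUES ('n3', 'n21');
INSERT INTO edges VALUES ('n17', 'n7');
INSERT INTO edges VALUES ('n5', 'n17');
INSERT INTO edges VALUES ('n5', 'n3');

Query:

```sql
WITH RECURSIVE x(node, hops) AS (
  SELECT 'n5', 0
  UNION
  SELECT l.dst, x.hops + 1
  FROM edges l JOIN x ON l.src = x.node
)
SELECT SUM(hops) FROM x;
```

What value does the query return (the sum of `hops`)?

Base: (n5, hops=0).
Iteration 1: edges from {n5} -> (n17, hops=1), (n3, hops=1), (n33, hops=1).
Iteration 2: edges from {n17,n3,n33} -> (n21, hops=2), (n7, hops=2). [UNION drops 1 duplicate row(s)]
Iteration 3: no outgoing edges from {n21,n7}; recursion stops.
SUM(hops) = 0 + 1 + 1 + 1 + 2 + 2 = 7.

7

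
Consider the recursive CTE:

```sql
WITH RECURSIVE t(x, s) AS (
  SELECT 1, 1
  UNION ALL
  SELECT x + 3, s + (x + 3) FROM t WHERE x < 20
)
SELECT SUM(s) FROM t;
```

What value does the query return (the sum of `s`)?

Base: x=1, s=1.
Iteration 1: 1 < 20 holds -> x = 1 + 3 = 4, s = 1 + 4 = 5.
Iteration 2: 4 < 20 holds -> x = 4 + 3 = 7, s = 5 + 7 = 12.
Iteration 3: 7 < 20 holds -> x = 7 + 3 = 10, s = 12 + 10 = 22.
Iteration 4: 10 < 20 holds -> x = 10 + 3 = 13, s = 22 + 13 = 35.
Iteration 5: 13 < 20 holds -> x = 13 + 3 = 16, s = 35 + 16 = 51.
Iteration 6: 16 < 20 holds -> x = 16 + 3 = 19, s = 51 + 19 = 70.
Iteration 7: 19 < 20 holds -> x = 19 + 3 = 22, s = 70 + 22 = 92.
Iteration 8: 22 < 20 fails; recursion stops.
SUM(s) = 1 + 5 + 12 + 22 + 35 + 51 + 70 + 92 = 288.

288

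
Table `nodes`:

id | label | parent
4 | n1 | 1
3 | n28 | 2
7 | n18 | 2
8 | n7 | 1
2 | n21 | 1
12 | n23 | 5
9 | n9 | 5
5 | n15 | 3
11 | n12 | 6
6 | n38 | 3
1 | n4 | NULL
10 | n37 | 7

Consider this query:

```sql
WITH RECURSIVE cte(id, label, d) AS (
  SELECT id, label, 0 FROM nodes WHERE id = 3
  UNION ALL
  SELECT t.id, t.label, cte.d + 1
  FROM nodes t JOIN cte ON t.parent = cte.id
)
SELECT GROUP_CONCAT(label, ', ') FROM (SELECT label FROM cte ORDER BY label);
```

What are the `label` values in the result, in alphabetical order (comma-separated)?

Base: id=3 (n28) at d 0.
Iteration 1: rows with parent in {3} -> n15 (id 5, d 1), n38 (id 6, d 1).
Iteration 2: rows with parent in {5,6} -> n9 (id 9, d 2), n12 (id 11, d 2), n23 (id 12, d 2).
Iteration 3: no rows with parent in {9,11,12}; recursion stops.

n12, n15, n23, n28, n38, n9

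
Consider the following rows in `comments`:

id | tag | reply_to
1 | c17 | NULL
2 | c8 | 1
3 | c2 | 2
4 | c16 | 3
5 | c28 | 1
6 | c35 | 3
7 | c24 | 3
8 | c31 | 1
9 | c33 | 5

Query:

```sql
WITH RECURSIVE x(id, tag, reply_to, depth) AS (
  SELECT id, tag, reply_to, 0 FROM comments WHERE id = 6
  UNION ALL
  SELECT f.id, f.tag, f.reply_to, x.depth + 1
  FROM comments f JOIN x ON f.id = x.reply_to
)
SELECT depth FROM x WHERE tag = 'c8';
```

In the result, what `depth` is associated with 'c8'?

2

Base: id=6 (c35), reply_to=3, depth 0.
Iteration 1: join on id=3 -> c2 (id 3, reply_to=2, depth 1).
Iteration 2: join on id=2 -> c8 (id 2, reply_to=1, depth 2).
Iteration 3: join on id=1 -> c17 (id 1, reply_to=NULL, depth 3).
Iteration 4: reply_to is NULL; no match; recursion stops.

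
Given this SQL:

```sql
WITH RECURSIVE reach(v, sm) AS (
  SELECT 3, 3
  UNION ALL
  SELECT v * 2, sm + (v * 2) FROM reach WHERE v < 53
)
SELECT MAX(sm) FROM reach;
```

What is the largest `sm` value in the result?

Base: v=3, sm=3.
Iteration 1: 3 < 53 holds -> v = 3 * 2 = 6, sm = 3 + 6 = 9.
Iteration 2: 6 < 53 holds -> v = 6 * 2 = 12, sm = 9 + 12 = 21.
Iteration 3: 12 < 53 holds -> v = 12 * 2 = 24, sm = 21 + 24 = 45.
Iteration 4: 24 < 53 holds -> v = 24 * 2 = 48, sm = 45 + 48 = 93.
Iteration 5: 48 < 53 holds -> v = 48 * 2 = 96, sm = 93 + 96 = 189.
Iteration 6: 96 < 53 fails; recursion stops.
sm values: 3, 9, 21, 45, 93, 189; the maximum is 189.

189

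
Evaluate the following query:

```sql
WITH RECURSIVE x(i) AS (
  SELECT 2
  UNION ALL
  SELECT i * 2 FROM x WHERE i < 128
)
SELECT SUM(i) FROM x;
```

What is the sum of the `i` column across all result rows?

254

Base: i=2.
Iteration 1: 2 < 128 holds -> i = 2 * 2 = 4.
Iteration 2: 4 < 128 holds -> i = 4 * 2 = 8.
Iteration 3: 8 < 128 holds -> i = 8 * 2 = 16.
Iteration 4: 16 < 128 holds -> i = 16 * 2 = 32.
Iteration 5: 32 < 128 holds -> i = 32 * 2 = 64.
Iteration 6: 64 < 128 holds -> i = 64 * 2 = 128.
Iteration 7: 128 < 128 fails; recursion stops.
SUM(i) = 2 + 4 + 8 + 16 + 32 + 64 + 128 = 254.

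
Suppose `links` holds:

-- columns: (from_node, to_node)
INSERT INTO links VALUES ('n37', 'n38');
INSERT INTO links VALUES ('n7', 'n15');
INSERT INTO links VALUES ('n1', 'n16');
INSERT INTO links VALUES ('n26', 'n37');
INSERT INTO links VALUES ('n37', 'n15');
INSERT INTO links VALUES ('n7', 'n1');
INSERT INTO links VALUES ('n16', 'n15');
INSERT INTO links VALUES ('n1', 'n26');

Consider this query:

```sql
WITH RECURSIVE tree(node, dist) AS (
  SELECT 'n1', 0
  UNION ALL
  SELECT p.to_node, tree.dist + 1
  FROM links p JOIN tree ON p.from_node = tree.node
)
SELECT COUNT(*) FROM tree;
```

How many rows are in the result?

7

Base: (n1, dist=0).
Iteration 1: edges from {n1} -> (n16, dist=1), (n26, dist=1).
Iteration 2: edges from {n16,n26} -> (n15, dist=2), (n37, dist=2).
Iteration 3: edges from {n15,n37} -> (n15, dist=3), (n38, dist=3).
Iteration 4: no outgoing edges from {n15,n38}; recursion stops.
Total rows emitted: 7.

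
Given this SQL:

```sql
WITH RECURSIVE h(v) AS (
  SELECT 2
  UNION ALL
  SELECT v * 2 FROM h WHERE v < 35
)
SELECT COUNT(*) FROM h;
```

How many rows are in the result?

Base: v=2.
Iteration 1: 2 < 35 holds -> v = 2 * 2 = 4.
Iteration 2: 4 < 35 holds -> v = 4 * 2 = 8.
Iteration 3: 8 < 35 holds -> v = 8 * 2 = 16.
Iteration 4: 16 < 35 holds -> v = 16 * 2 = 32.
Iteration 5: 32 < 35 holds -> v = 32 * 2 = 64.
Iteration 6: 64 < 35 fails; recursion stops.
Total rows emitted: 6.

6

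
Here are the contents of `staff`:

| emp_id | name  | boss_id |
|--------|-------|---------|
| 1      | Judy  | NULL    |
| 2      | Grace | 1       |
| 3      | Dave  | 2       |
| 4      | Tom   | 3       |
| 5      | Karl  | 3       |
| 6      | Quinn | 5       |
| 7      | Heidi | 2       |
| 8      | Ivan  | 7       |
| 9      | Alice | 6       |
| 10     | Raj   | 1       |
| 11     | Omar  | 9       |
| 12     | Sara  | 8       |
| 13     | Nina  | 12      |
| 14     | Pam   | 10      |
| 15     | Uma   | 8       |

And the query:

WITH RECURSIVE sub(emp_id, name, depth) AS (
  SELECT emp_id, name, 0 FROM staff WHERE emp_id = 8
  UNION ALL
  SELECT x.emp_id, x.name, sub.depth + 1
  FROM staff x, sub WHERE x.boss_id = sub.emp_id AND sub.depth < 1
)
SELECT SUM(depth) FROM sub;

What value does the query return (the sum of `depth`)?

2

Base: emp_id=8 (Ivan) at depth 0.
Iteration 1: rows with boss_id in {8} -> Sara (id 12, depth 1), Uma (id 15, depth 1).
Iteration 2: depth < 1 fails for all current rows; recursion stops.
SUM(depth) = 0 + 1 + 1 = 2.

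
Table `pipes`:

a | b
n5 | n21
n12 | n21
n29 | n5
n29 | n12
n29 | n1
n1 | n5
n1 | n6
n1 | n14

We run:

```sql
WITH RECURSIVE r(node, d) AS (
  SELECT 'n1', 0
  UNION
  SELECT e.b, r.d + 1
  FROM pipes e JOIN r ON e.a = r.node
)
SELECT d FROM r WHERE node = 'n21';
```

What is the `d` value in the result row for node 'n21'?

2

Base: (n1, d=0).
Iteration 1: edges from {n1} -> (n14, d=1), (n5, d=1), (n6, d=1).
Iteration 2: edges from {n14,n5,n6} -> (n21, d=2).
Iteration 3: no outgoing edges from {n21}; recursion stops.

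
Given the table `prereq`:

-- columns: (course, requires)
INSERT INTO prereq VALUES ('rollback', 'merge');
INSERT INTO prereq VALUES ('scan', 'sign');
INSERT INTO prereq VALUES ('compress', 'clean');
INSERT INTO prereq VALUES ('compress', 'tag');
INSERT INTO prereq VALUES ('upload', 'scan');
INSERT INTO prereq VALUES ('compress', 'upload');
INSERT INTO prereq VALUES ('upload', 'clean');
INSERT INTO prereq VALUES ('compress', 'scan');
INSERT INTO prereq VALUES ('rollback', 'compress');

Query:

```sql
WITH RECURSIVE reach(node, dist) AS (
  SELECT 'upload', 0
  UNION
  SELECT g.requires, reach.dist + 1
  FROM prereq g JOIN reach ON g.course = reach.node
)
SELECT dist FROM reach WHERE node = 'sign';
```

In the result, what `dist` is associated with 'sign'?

Base: (upload, dist=0).
Iteration 1: edges from {upload} -> (clean, dist=1), (scan, dist=1).
Iteration 2: edges from {clean,scan} -> (sign, dist=2).
Iteration 3: no outgoing edges from {sign}; recursion stops.

2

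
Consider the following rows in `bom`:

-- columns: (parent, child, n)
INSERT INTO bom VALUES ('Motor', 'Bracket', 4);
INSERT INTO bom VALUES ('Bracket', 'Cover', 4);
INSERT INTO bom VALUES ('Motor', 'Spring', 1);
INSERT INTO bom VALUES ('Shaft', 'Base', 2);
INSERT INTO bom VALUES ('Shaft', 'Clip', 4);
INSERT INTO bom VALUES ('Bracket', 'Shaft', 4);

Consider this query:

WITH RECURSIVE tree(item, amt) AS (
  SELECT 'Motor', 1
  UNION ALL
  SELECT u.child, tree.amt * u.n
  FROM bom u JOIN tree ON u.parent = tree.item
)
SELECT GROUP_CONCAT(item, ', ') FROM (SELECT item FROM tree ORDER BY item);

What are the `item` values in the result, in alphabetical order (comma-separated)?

Base: (Motor, amt=1).
Iteration 1: components of {Motor} -> Bracket = 1*4 = 4, Spring = 1*1 = 1.
Iteration 2: components of {Bracket,Spring} -> Cover = 4*4 = 16, Shaft = 4*4 = 16.
Iteration 3: components of {Cover,Shaft} -> Base = 16*2 = 32, Clip = 16*4 = 64.
Iteration 4: no further components; recursion stops.

Base, Bracket, Clip, Cover, Motor, Shaft, Spring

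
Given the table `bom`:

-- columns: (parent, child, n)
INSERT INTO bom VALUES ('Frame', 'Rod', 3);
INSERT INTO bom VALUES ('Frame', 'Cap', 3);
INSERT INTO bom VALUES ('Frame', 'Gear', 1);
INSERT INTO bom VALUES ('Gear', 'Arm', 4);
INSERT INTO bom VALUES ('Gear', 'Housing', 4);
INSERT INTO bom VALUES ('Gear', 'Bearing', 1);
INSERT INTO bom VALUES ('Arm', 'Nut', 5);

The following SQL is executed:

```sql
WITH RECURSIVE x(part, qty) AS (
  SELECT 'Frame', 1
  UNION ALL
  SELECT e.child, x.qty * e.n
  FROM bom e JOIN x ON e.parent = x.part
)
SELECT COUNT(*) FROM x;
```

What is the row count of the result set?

8

Base: (Frame, qty=1).
Iteration 1: components of {Frame} -> Cap = 1*3 = 3, Gear = 1*1 = 1, Rod = 1*3 = 3.
Iteration 2: components of {Cap,Gear,Rod} -> Arm = 1*4 = 4, Bearing = 1*1 = 1, Housing = 1*4 = 4.
Iteration 3: components of {Arm,Bearing,Housing} -> Nut = 4*5 = 20.
Iteration 4: no further components; recursion stops.
Total rows emitted: 8.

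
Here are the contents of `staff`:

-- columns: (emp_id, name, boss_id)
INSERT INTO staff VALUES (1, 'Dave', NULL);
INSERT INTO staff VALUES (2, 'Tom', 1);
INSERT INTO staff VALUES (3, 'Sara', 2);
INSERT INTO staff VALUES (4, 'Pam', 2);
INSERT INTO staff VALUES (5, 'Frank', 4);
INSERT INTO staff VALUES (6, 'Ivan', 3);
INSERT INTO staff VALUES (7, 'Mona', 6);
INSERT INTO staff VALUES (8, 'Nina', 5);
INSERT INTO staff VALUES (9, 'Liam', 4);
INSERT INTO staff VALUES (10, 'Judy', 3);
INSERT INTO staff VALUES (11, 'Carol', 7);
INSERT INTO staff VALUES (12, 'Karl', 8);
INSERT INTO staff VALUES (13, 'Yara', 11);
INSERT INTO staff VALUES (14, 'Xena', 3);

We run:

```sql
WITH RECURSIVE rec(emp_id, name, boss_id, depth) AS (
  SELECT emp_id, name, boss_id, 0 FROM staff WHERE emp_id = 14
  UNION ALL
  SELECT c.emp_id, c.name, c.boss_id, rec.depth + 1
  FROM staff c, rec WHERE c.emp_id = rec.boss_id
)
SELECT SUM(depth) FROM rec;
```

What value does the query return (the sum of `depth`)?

Base: emp_id=14 (Xena), boss_id=3, depth 0.
Iteration 1: join on emp_id=3 -> Sara (id 3, boss_id=2, depth 1).
Iteration 2: join on emp_id=2 -> Tom (id 2, boss_id=1, depth 2).
Iteration 3: join on emp_id=1 -> Dave (id 1, boss_id=NULL, depth 3).
Iteration 4: boss_id is NULL; no match; recursion stops.
SUM(depth) = 0 + 1 + 2 + 3 = 6.

6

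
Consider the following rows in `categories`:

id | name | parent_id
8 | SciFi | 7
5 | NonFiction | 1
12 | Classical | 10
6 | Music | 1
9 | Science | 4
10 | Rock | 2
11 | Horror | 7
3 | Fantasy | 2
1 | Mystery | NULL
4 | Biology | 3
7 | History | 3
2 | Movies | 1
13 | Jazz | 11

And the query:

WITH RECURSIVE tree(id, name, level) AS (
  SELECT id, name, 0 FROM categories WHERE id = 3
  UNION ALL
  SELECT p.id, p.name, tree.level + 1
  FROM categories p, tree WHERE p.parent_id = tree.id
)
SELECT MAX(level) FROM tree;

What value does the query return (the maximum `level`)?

3

Base: id=3 (Fantasy) at level 0.
Iteration 1: rows with parent_id in {3} -> Biology (id 4, level 1), History (id 7, level 1).
Iteration 2: rows with parent_id in {4,7} -> SciFi (id 8, level 2), Science (id 9, level 2), Horror (id 11, level 2).
Iteration 3: rows with parent_id in {8,9,11} -> Jazz (id 13, level 3).
Iteration 4: no rows with parent_id in {13}; recursion stops.
level values: 0, 1, 1, 2, 2, 2, 3; the maximum is 3.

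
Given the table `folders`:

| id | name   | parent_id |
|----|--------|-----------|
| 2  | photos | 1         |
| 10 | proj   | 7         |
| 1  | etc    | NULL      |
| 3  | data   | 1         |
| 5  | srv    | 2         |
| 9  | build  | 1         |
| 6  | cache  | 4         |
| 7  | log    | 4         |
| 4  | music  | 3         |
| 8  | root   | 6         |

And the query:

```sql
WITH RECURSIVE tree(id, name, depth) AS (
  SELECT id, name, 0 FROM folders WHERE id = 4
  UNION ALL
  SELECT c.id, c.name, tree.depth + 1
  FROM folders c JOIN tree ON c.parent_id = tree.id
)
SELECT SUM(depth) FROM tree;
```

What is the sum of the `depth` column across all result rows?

6

Base: id=4 (music) at depth 0.
Iteration 1: rows with parent_id in {4} -> cache (id 6, depth 1), log (id 7, depth 1).
Iteration 2: rows with parent_id in {6,7} -> root (id 8, depth 2), proj (id 10, depth 2).
Iteration 3: no rows with parent_id in {8,10}; recursion stops.
SUM(depth) = 0 + 1 + 1 + 2 + 2 = 6.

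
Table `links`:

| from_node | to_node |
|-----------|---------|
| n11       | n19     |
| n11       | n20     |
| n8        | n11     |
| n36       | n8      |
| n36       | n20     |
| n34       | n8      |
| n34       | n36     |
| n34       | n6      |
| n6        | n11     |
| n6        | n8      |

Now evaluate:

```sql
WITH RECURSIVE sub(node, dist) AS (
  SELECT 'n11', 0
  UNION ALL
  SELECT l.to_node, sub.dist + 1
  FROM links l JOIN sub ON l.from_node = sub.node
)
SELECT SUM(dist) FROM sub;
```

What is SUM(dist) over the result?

Base: (n11, dist=0).
Iteration 1: edges from {n11} -> (n19, dist=1), (n20, dist=1).
Iteration 2: no outgoing edges from {n19,n20}; recursion stops.
SUM(dist) = 0 + 1 + 1 = 2.

2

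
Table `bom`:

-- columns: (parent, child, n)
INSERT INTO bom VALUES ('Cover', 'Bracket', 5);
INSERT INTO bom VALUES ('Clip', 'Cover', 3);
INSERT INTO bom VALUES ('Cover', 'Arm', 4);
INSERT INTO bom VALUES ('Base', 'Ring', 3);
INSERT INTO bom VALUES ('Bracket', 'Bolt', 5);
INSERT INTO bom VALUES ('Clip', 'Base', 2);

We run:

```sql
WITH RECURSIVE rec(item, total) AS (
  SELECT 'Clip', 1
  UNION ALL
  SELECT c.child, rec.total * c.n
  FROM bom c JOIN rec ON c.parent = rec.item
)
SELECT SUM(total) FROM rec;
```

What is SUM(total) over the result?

114

Base: (Clip, total=1).
Iteration 1: components of {Clip} -> Base = 1*2 = 2, Cover = 1*3 = 3.
Iteration 2: components of {Base,Cover} -> Arm = 3*4 = 12, Bracket = 3*5 = 15, Ring = 2*3 = 6.
Iteration 3: components of {Arm,Bracket,Ring} -> Bolt = 15*5 = 75.
Iteration 4: no further components; recursion stops.
SUM(total) = 1 + 3 + 2 + 12 + 15 + 6 + 75 = 114.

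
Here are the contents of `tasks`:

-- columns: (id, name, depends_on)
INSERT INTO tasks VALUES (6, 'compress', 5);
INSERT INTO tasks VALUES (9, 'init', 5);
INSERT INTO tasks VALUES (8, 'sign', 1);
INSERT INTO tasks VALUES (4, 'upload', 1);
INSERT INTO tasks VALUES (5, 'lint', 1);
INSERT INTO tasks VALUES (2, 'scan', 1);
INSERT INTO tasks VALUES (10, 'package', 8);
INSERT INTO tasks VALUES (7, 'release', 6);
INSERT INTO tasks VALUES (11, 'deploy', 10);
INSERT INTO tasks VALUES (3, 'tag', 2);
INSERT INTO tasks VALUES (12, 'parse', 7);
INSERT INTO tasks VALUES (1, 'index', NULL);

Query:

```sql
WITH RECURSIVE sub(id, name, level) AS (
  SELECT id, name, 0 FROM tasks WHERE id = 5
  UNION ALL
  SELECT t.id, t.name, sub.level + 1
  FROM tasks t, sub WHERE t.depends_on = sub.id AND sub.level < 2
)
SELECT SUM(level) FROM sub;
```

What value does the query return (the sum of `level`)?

4

Base: id=5 (lint) at level 0.
Iteration 1: rows with depends_on in {5} -> compress (id 6, level 1), init (id 9, level 1).
Iteration 2: rows with depends_on in {6,9} -> release (id 7, level 2).
Iteration 3: level < 2 fails for all current rows; recursion stops.
SUM(level) = 0 + 1 + 1 + 2 = 4.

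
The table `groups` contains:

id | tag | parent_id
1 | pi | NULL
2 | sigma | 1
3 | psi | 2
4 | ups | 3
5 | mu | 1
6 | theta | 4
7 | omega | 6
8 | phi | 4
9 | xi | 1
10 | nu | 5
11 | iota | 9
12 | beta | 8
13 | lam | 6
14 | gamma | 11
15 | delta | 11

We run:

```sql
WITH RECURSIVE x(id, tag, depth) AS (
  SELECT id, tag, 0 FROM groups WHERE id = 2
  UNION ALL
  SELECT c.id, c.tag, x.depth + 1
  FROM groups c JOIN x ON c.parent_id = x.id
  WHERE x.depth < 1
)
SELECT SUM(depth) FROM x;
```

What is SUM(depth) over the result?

Base: id=2 (sigma) at depth 0.
Iteration 1: rows with parent_id in {2} -> psi (id 3, depth 1).
Iteration 2: depth < 1 fails for all current rows; recursion stops.
SUM(depth) = 0 + 1 = 1.

1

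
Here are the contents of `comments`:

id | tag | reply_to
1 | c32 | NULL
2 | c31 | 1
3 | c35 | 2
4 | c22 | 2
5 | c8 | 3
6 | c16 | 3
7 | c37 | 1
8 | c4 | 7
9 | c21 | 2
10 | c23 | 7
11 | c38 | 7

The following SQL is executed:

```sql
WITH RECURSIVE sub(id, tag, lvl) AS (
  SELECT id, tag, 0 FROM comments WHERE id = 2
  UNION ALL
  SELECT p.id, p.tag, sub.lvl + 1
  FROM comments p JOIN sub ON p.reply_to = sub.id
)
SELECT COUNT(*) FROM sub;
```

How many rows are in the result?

Base: id=2 (c31) at lvl 0.
Iteration 1: rows with reply_to in {2} -> c35 (id 3, lvl 1), c22 (id 4, lvl 1), c21 (id 9, lvl 1).
Iteration 2: rows with reply_to in {3,4,9} -> c8 (id 5, lvl 2), c16 (id 6, lvl 2).
Iteration 3: no rows with reply_to in {5,6}; recursion stops.
Total rows emitted: 6.

6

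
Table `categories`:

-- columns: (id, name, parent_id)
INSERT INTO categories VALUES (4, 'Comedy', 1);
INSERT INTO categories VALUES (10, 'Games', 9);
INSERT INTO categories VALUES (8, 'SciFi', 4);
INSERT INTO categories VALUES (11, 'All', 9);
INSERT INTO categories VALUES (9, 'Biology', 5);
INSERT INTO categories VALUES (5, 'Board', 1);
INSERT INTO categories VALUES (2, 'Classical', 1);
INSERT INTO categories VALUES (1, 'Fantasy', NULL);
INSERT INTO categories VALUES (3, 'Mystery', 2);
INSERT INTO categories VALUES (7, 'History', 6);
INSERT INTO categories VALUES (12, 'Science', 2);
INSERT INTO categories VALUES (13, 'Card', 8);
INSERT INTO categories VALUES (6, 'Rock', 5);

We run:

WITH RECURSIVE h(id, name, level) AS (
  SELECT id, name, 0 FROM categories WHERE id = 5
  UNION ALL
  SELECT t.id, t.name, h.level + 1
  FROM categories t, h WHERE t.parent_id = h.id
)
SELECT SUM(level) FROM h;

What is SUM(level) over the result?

8

Base: id=5 (Board) at level 0.
Iteration 1: rows with parent_id in {5} -> Rock (id 6, level 1), Biology (id 9, level 1).
Iteration 2: rows with parent_id in {6,9} -> History (id 7, level 2), Games (id 10, level 2), All (id 11, level 2).
Iteration 3: no rows with parent_id in {7,10,11}; recursion stops.
SUM(level) = 0 + 1 + 1 + 2 + 2 + 2 = 8.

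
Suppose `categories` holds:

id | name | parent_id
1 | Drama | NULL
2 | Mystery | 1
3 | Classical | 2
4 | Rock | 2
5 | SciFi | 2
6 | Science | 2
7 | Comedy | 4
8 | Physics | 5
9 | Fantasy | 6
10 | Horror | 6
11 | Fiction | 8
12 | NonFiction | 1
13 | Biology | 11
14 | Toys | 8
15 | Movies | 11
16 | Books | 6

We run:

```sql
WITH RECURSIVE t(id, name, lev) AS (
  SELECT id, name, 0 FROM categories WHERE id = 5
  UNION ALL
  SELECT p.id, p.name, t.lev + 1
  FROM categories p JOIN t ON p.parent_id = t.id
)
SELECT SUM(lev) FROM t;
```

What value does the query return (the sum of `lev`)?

Base: id=5 (SciFi) at lev 0.
Iteration 1: rows with parent_id in {5} -> Physics (id 8, lev 1).
Iteration 2: rows with parent_id in {8} -> Fiction (id 11, lev 2), Toys (id 14, lev 2).
Iteration 3: rows with parent_id in {11,14} -> Biology (id 13, lev 3), Movies (id 15, lev 3).
Iteration 4: no rows with parent_id in {13,15}; recursion stops.
SUM(lev) = 0 + 1 + 2 + 2 + 3 + 3 = 11.

11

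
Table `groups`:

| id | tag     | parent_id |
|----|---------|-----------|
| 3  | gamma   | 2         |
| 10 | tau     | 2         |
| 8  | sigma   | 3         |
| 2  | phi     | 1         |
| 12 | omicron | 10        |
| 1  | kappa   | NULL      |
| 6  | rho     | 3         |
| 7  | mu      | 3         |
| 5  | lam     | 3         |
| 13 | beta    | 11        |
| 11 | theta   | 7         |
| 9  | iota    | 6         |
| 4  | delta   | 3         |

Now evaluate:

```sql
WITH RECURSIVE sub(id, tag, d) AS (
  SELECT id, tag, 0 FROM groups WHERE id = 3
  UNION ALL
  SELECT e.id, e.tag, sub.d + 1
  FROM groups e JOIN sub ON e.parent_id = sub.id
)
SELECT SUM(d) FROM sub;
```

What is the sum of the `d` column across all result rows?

12

Base: id=3 (gamma) at d 0.
Iteration 1: rows with parent_id in {3} -> delta (id 4, d 1), lam (id 5, d 1), rho (id 6, d 1), mu (id 7, d 1), sigma (id 8, d 1).
Iteration 2: rows with parent_id in {4,5,6,7,8} -> iota (id 9, d 2), theta (id 11, d 2).
Iteration 3: rows with parent_id in {9,11} -> beta (id 13, d 3).
Iteration 4: no rows with parent_id in {13}; recursion stops.
SUM(d) = 0 + 1 + 1 + 1 + 1 + 1 + 2 + 2 + 3 = 12.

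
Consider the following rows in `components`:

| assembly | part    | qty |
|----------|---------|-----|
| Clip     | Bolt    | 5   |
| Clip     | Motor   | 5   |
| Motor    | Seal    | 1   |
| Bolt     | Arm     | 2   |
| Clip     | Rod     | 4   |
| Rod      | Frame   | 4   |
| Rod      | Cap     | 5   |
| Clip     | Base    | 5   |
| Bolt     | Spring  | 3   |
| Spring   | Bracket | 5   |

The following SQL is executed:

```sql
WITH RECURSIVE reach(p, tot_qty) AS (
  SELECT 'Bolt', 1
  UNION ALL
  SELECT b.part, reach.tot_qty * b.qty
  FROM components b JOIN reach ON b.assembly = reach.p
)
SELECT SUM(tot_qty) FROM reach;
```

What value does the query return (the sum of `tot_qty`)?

Base: (Bolt, tot_qty=1).
Iteration 1: components of {Bolt} -> Arm = 1*2 = 2, Spring = 1*3 = 3.
Iteration 2: components of {Arm,Spring} -> Bracket = 3*5 = 15.
Iteration 3: no further components; recursion stops.
SUM(tot_qty) = 1 + 2 + 3 + 15 = 21.

21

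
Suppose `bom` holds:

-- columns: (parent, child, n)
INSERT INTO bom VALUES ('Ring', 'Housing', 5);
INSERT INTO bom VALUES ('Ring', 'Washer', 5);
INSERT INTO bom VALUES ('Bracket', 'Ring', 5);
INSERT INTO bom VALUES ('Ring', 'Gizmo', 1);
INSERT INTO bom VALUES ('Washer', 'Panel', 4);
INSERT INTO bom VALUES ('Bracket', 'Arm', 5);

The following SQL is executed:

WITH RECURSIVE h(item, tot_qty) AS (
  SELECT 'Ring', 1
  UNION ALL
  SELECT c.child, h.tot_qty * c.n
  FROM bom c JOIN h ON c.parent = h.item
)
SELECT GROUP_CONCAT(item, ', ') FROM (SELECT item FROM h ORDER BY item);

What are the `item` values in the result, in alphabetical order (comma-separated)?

Base: (Ring, tot_qty=1).
Iteration 1: components of {Ring} -> Gizmo = 1*1 = 1, Housing = 1*5 = 5, Washer = 1*5 = 5.
Iteration 2: components of {Gizmo,Housing,Washer} -> Panel = 5*4 = 20.
Iteration 3: no further components; recursion stops.

Gizmo, Housing, Panel, Ring, Washer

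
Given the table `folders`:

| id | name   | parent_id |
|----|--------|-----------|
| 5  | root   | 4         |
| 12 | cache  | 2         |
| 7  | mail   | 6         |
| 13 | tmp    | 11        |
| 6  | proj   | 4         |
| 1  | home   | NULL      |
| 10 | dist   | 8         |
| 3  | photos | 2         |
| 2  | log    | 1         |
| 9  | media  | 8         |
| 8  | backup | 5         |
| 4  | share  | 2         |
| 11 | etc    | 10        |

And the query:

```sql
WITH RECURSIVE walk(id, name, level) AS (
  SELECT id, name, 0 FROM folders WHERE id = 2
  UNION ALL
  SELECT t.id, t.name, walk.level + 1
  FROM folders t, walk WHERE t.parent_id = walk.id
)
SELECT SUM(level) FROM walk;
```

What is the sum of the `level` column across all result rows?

Base: id=2 (log) at level 0.
Iteration 1: rows with parent_id in {2} -> photos (id 3, level 1), share (id 4, level 1), cache (id 12, level 1).
Iteration 2: rows with parent_id in {3,4,12} -> root (id 5, level 2), proj (id 6, level 2).
Iteration 3: rows with parent_id in {5,6} -> mail (id 7, level 3), backup (id 8, level 3).
Iteration 4: rows with parent_id in {7,8} -> media (id 9, level 4), dist (id 10, level 4).
Iteration 5: rows with parent_id in {9,10} -> etc (id 11, level 5).
Iteration 6: rows with parent_id in {11} -> tmp (id 13, level 6).
Iteration 7: no rows with parent_id in {13}; recursion stops.
SUM(level) = 0 + 1 + 1 + 1 + 2 + 2 + 3 + 3 + 4 + 4 + 5 + 6 = 32.

32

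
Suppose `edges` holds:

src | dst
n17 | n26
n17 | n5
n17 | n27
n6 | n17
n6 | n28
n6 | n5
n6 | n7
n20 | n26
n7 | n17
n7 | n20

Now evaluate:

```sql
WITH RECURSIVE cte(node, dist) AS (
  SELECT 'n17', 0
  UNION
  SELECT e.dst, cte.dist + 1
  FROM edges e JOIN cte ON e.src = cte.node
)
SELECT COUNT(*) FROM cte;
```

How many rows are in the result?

Base: (n17, dist=0).
Iteration 1: edges from {n17} -> (n26, dist=1), (n27, dist=1), (n5, dist=1).
Iteration 2: no outgoing edges from {n26,n27,n5}; recursion stops.
Total rows emitted: 4.

4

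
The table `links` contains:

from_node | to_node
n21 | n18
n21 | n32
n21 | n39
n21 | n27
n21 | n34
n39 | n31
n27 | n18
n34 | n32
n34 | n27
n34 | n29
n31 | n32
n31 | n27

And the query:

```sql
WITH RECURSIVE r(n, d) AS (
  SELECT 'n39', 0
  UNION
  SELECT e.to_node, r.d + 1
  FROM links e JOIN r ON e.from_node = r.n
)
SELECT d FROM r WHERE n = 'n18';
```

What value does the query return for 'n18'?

3

Base: (n39, d=0).
Iteration 1: edges from {n39} -> (n31, d=1).
Iteration 2: edges from {n31} -> (n27, d=2), (n32, d=2).
Iteration 3: edges from {n27,n32} -> (n18, d=3).
Iteration 4: no outgoing edges from {n18}; recursion stops.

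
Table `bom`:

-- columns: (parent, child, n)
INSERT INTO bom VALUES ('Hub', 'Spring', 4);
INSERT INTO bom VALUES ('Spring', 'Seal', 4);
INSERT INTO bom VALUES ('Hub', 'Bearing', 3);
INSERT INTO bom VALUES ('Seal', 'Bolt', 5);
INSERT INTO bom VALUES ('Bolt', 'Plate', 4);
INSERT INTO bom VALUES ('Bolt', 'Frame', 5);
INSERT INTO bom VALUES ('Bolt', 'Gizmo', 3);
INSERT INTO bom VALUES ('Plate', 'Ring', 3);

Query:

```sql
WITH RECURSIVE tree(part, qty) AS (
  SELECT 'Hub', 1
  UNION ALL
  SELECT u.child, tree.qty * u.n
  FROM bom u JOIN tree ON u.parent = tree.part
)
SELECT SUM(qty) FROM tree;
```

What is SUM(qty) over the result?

Base: (Hub, qty=1).
Iteration 1: components of {Hub} -> Bearing = 1*3 = 3, Spring = 1*4 = 4.
Iteration 2: components of {Bearing,Spring} -> Seal = 4*4 = 16.
Iteration 3: components of {Seal} -> Bolt = 16*5 = 80.
Iteration 4: components of {Bolt} -> Frame = 80*5 = 400, Gizmo = 80*3 = 240, Plate = 80*4 = 320.
Iteration 5: components of {Frame,Gizmo,Plate} -> Ring = 320*3 = 960.
Iteration 6: no further components; recursion stops.
SUM(qty) = 1 + 4 + 3 + 16 + 80 + 320 + 400 + 240 + 960 = 2024.

2024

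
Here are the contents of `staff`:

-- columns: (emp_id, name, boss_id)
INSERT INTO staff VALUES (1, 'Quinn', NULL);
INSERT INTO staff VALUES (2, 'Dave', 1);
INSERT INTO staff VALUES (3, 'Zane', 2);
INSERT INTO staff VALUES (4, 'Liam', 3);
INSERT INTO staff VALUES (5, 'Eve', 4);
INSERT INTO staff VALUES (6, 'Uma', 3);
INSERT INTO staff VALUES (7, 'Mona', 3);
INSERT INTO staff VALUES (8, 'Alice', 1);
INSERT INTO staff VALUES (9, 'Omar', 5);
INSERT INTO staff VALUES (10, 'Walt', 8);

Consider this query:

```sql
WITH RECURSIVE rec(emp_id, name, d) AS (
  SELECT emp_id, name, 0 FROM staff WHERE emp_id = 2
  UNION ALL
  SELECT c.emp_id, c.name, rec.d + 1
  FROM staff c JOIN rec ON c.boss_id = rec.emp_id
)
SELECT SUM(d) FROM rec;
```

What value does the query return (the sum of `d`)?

Base: emp_id=2 (Dave) at d 0.
Iteration 1: rows with boss_id in {2} -> Zane (id 3, d 1).
Iteration 2: rows with boss_id in {3} -> Liam (id 4, d 2), Uma (id 6, d 2), Mona (id 7, d 2).
Iteration 3: rows with boss_id in {4,6,7} -> Eve (id 5, d 3).
Iteration 4: rows with boss_id in {5} -> Omar (id 9, d 4).
Iteration 5: no rows with boss_id in {9}; recursion stops.
SUM(d) = 0 + 1 + 2 + 2 + 2 + 3 + 4 = 14.

14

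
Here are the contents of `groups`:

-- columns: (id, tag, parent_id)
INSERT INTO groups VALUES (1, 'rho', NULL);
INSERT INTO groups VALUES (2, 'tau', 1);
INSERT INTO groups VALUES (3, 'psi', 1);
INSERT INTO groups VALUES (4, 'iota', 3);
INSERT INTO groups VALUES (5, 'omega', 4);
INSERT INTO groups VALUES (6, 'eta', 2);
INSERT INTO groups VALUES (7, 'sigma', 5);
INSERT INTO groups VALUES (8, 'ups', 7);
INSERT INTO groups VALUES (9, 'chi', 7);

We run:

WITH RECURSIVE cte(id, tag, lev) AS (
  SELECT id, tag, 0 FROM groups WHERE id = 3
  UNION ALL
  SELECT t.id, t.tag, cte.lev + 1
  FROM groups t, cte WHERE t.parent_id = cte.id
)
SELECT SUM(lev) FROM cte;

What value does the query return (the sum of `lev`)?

14

Base: id=3 (psi) at lev 0.
Iteration 1: rows with parent_id in {3} -> iota (id 4, lev 1).
Iteration 2: rows with parent_id in {4} -> omega (id 5, lev 2).
Iteration 3: rows with parent_id in {5} -> sigma (id 7, lev 3).
Iteration 4: rows with parent_id in {7} -> ups (id 8, lev 4), chi (id 9, lev 4).
Iteration 5: no rows with parent_id in {8,9}; recursion stops.
SUM(lev) = 0 + 1 + 2 + 3 + 4 + 4 = 14.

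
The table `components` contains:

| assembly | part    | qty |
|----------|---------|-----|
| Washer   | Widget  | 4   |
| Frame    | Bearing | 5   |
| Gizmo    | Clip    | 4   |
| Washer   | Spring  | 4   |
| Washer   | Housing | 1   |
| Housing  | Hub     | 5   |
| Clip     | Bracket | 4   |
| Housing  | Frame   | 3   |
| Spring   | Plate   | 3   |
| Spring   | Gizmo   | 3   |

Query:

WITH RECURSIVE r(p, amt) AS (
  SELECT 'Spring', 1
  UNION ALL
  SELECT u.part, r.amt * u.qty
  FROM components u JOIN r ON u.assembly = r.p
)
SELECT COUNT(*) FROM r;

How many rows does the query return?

Base: (Spring, amt=1).
Iteration 1: components of {Spring} -> Gizmo = 1*3 = 3, Plate = 1*3 = 3.
Iteration 2: components of {Gizmo,Plate} -> Clip = 3*4 = 12.
Iteration 3: components of {Clip} -> Bracket = 12*4 = 48.
Iteration 4: no further components; recursion stops.
Total rows emitted: 5.

5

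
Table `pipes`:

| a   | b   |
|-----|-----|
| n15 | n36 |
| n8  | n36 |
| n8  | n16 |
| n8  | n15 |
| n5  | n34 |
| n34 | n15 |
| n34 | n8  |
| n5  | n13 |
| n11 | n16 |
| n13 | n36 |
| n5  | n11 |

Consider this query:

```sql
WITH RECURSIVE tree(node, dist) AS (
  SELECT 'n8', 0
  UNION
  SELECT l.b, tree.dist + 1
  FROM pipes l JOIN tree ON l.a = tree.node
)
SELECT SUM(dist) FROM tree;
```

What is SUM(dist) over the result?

Base: (n8, dist=0).
Iteration 1: edges from {n8} -> (n15, dist=1), (n16, dist=1), (n36, dist=1).
Iteration 2: edges from {n15,n16,n36} -> (n36, dist=2).
Iteration 3: no outgoing edges from {n36}; recursion stops.
SUM(dist) = 0 + 1 + 1 + 1 + 2 = 5.

5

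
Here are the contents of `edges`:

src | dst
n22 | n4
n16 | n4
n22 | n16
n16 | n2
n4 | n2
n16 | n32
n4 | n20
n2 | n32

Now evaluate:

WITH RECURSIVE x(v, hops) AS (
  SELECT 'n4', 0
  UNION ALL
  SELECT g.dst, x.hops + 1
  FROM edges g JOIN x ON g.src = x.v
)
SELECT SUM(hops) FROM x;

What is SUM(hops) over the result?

Base: (n4, hops=0).
Iteration 1: edges from {n4} -> (n2, hops=1), (n20, hops=1).
Iteration 2: edges from {n2,n20} -> (n32, hops=2).
Iteration 3: no outgoing edges from {n32}; recursion stops.
SUM(hops) = 0 + 1 + 1 + 2 = 4.

4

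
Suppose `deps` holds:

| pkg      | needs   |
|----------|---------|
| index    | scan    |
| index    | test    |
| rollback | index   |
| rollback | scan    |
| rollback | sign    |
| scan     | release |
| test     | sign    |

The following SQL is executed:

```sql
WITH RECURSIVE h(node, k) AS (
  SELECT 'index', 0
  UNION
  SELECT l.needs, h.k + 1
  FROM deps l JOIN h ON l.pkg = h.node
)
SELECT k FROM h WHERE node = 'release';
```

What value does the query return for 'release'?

2

Base: (index, k=0).
Iteration 1: edges from {index} -> (scan, k=1), (test, k=1).
Iteration 2: edges from {scan,test} -> (release, k=2), (sign, k=2).
Iteration 3: no outgoing edges from {release,sign}; recursion stops.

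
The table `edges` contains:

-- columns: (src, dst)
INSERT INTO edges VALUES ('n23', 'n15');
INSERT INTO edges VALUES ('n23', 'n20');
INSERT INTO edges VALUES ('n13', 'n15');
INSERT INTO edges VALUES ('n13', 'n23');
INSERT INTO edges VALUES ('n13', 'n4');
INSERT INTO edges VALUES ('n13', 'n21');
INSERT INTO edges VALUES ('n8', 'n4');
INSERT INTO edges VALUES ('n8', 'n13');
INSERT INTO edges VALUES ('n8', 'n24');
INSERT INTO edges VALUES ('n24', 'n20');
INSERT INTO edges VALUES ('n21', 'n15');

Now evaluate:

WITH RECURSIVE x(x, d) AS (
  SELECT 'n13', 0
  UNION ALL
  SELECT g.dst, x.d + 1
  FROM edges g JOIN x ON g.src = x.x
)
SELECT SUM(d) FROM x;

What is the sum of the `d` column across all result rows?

Base: (n13, d=0).
Iteration 1: edges from {n13} -> (n15, d=1), (n21, d=1), (n23, d=1), (n4, d=1).
Iteration 2: edges from {n15,n21,n23,n4} -> (n15, d=2) x2, (n20, d=2). [UNION ALL keeps all 3 new rows, including repeats]
Iteration 3: no outgoing edges from {n15,n20}; recursion stops.
SUM(d) = 0 + 1 + 1 + 1 + 1 + 2 + 2 + 2 = 10.

10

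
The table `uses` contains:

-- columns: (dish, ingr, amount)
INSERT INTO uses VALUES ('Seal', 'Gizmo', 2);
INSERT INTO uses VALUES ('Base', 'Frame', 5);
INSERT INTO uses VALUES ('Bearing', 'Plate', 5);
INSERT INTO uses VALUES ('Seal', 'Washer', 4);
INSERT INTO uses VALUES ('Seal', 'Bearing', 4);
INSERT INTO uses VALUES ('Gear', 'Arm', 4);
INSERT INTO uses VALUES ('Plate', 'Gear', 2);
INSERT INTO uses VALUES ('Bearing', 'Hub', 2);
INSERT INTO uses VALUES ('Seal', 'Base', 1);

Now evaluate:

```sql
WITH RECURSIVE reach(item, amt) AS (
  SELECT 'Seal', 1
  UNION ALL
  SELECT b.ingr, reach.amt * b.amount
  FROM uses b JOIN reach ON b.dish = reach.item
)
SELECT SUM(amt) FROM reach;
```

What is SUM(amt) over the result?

Base: (Seal, amt=1).
Iteration 1: components of {Seal} -> Base = 1*1 = 1, Bearing = 1*4 = 4, Gizmo = 1*2 = 2, Washer = 1*4 = 4.
Iteration 2: components of {Base,Bearing,Gizmo,Washer} -> Frame = 1*5 = 5, Hub = 4*2 = 8, Plate = 4*5 = 20.
Iteration 3: components of {Frame,Hub,Plate} -> Gear = 20*2 = 40.
Iteration 4: components of {Gear} -> Arm = 40*4 = 160.
Iteration 5: no further components; recursion stops.
SUM(amt) = 1 + 2 + 1 + 4 + 4 + 5 + 20 + 8 + 40 + 160 = 245.

245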